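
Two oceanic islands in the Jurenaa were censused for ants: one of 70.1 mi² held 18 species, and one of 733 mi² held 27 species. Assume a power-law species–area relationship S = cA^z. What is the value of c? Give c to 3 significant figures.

z = ln(S₂/S₁) / ln(A₂/A₁) = ln(27/18) / ln(733/70.1) = 0.4055 / 2.3472 = 0.1727
c = S₁ / A₁^z = 18 / 70.1^0.1727 = 18 / 2.084 = 8.639

8.64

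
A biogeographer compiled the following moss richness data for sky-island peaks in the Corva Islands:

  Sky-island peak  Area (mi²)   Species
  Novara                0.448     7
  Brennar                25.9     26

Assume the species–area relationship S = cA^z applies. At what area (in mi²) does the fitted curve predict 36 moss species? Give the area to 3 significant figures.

70.8 mi²

z = ln(26/7) / ln(25.9/0.448) = 1.3122 / 4.0572 = 0.3234
c = 7 / 0.448^0.3234 = 7 / 0.7713 = 9.076
A = (36/9.076)^(1/0.3234) ⇒ ln A = ln(3.967)/0.3234 = 4.2604
A = e^4.2604 ≈ 70.84 mi²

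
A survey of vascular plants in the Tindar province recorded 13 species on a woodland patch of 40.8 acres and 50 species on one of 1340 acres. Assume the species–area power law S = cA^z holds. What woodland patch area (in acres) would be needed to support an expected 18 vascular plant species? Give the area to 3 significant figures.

94.8 acres

z = ln(50/13) / ln(1340/40.8) = 1.3471 / 3.4917 = 0.3858
c = 13 / 40.8^0.3858 = 13 / 4.182 = 3.109
A = (18/3.109)^(1/0.3858) ⇒ ln A = ln(5.79)/0.3858 = 4.5522
A = e^4.5522 ≈ 94.84 acres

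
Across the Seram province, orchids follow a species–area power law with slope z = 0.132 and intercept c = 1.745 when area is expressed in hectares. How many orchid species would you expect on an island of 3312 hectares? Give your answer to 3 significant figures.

S = 1.745 × 3312^0.132 = 1.745 × 2.915 ≈ 5.087

5.09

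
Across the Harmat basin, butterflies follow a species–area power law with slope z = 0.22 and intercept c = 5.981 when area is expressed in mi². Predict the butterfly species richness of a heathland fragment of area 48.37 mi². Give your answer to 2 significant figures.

14

S = 5.981 × 48.37^0.22
ln S = ln 5.981 + 0.22 × ln 48.37 = 1.7886 + 0.22 × 3.8789 = 2.6419
S = e^2.6419 ≈ 14.04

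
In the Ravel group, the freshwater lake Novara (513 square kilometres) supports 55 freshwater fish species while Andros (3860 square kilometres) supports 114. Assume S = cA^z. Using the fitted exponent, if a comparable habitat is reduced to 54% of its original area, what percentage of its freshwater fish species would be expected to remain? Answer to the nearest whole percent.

z = ln(114/55) / ln(3860/513) = 0.7289 / 2.0181 = 0.3612
S_new/S_old = (A_new/A_old)^z = 0.54^0.3612 = exp(0.3612 × -0.6162) = 0.8005

80%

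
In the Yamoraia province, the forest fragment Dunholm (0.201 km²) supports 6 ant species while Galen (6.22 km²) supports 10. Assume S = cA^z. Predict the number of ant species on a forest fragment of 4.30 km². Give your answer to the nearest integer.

z = ln(10/6) / ln(6.22/0.201) = 0.5108 / 3.4322 = 0.1488
c = 6 / 0.201^0.1488 = 6 / 0.7876 = 7.618
S₃ = 7.618 × 4.3^0.1488 = 7.618 × 1.242 ≈ 9.465

9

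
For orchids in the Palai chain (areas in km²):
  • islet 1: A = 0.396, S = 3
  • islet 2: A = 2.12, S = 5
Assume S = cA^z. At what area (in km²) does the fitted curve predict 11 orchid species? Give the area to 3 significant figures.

z = ln(5/3) / ln(2.12/0.396) = 0.5108 / 1.6778 = 0.3045
c = 3 / 0.396^0.3045 = 3 / 0.7542 = 3.978
A = (11/3.978)^(1/0.3045) ⇒ ln A = ln(2.766)/0.3045 = 3.3410
A = e^3.3410 ≈ 28.25 km²

28.2 km²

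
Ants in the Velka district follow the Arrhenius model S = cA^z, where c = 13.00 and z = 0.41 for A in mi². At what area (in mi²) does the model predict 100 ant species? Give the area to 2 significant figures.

100 = 13 × A^0.41  ⇒  A^0.41 = 100/13 = 7.692
ln A = ln(7.692) / 0.41 = 2.0402 / 0.41 = 4.9761
A = e^4.9761 ≈ 144.9 mi²

140 mi²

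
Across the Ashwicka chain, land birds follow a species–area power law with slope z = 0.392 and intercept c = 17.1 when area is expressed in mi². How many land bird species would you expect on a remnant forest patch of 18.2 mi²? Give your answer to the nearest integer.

53

S = 17.1 × 18.2^0.392
ln S = ln 17.1 + 0.392 × ln 18.2 = 2.8391 + 0.392 × 2.9014 = 3.9764
S = e^3.9764 ≈ 53.33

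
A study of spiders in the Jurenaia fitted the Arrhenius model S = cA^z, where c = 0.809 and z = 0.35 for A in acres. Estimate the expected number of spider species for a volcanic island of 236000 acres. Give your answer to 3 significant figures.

61.4

S = 0.809 × 236000^0.35
ln S = ln 0.809 + 0.35 × ln 236000 = -0.2120 + 0.35 × 12.3716 = 4.1181
S = e^4.1181 ≈ 61.44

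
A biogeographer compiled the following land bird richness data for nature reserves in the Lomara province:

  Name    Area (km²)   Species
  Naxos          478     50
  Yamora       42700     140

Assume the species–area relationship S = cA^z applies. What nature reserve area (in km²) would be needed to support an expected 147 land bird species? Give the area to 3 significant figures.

52800 km²

z = ln(140/50) / ln(42700/478) = 1.0296 / 4.4923 = 0.2292
c = 50 / 478^0.2292 = 50 / 4.113 = 12.16
A = (147/12.16)^(1/0.2292) ⇒ ln A = ln(12.09)/0.2292 = 10.8748
A = e^10.8748 ≈ 52830 km²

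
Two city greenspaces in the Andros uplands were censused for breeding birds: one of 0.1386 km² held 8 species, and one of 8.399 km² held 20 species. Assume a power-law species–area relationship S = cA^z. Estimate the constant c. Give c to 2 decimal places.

z = ln(S₂/S₁) / ln(A₂/A₁) = ln(20/8) / ln(8.399/0.1386) = 0.9163 / 4.1043 = 0.2233
c = S₁ / A₁^z = 8 / 0.1386^0.2233 = 8 / 0.6433 = 12.44

12.44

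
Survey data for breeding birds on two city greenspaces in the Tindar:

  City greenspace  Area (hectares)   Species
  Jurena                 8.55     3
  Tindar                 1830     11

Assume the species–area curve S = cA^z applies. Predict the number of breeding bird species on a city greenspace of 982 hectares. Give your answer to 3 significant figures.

z = ln(11/3) / ln(1830/8.55) = 1.2993 / 5.3661 = 0.2421
c = 3 / 8.55^0.2421 = 3 / 1.681 = 1.784
S₃ = 1.784 × 982^0.2421 = 1.784 × 5.302 ≈ 9.461

9.46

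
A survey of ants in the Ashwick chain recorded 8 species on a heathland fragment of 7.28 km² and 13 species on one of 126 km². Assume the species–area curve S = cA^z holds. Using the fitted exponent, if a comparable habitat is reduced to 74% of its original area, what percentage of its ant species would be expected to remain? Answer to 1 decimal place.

z = ln(13/8) / ln(126/7.28) = 0.4855 / 2.8512 = 0.1703
S_new/S_old = (A_new/A_old)^z = 0.74^0.1703 = exp(0.1703 × -0.3011) = 0.95

95.0%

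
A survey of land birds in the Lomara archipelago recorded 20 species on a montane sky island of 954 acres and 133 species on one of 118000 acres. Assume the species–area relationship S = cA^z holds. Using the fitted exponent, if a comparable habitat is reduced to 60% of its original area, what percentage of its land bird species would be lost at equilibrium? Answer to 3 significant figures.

z = ln(133/20) / ln(118000/954) = 1.8946 / 4.8178 = 0.3933
S_new/S_old = (A_new/A_old)^z = 0.6^0.3933 = exp(0.3933 × -0.5108) = 0.818
Fraction lost = 1 − 0.818 = 0.182

18.2%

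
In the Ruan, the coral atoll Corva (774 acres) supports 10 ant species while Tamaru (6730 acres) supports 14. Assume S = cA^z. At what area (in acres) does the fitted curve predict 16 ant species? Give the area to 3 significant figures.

z = ln(14/10) / ln(6730/774) = 0.3365 / 2.1628 = 0.1556
c = 10 / 774^0.1556 = 10 / 2.815 = 3.553
A = (16/3.553)^(1/0.1556) ⇒ ln A = ln(4.503)/0.1556 = 9.6726
A = e^9.6726 ≈ 15877 acres

15900 acres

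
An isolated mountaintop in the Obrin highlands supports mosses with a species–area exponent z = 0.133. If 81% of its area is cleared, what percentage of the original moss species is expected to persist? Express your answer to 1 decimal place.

S_new/S_old = (A_new/A_old)^z = 0.19^0.133
= exp(0.133 × ln 0.19) = exp(0.133 × -1.6607) = exp(-0.2209) ≈ 0.8018

80.2%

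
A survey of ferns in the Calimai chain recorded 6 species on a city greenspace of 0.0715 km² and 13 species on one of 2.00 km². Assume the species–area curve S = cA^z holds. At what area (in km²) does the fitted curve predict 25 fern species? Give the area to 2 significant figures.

33 km²

z = ln(13/6) / ln(2/0.0715) = 0.7732 / 3.3312 = 0.2321
c = 6 / 0.0715^0.2321 = 6 / 0.5421 = 11.07
A = (25/11.07)^(1/0.2321) ⇒ ln A = ln(2.259)/0.2321 = 3.5105
A = e^3.5105 ≈ 33.47 km²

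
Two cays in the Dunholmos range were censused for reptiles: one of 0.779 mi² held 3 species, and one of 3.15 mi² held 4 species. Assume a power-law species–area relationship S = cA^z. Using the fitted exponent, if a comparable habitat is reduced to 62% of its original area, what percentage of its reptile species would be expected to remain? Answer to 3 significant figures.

90.6%

z = ln(4/3) / ln(3.15/0.779) = 0.2877 / 1.3971 = 0.2059
S_new/S_old = (A_new/A_old)^z = 0.62^0.2059 = exp(0.2059 × -0.4780) = 0.9063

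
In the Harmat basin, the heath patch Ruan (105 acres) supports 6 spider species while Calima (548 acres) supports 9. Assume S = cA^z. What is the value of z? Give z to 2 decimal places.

Taking logs: ln S = ln c + z ln A, so z = (ln S₂ − ln S₁)/(ln A₂ − ln A₁).
z = ln(9/6) / ln(548/105) = ln(1.5) / ln(5.219) = 0.4055 / 1.6523 = 0.2454

0.25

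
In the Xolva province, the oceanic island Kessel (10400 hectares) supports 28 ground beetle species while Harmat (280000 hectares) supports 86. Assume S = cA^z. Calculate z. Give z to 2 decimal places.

0.34

Taking logs: ln S = ln c + z ln A, so z = (ln S₂ − ln S₁)/(ln A₂ − ln A₁).
z = ln(86/28) / ln(280000/10400) = ln(3.071) / ln(26.92) = 1.1221 / 3.2930 = 0.3408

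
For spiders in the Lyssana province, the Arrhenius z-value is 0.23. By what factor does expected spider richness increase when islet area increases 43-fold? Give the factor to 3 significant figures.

S₂/S₁ = (A₂/A₁)^z = 43^0.23
ln(S₂/S₁) = 0.23 × ln 43 = 0.23 × 3.7612 = 0.8651
S₂/S₁ = e^0.8651 ≈ 2.375

2.38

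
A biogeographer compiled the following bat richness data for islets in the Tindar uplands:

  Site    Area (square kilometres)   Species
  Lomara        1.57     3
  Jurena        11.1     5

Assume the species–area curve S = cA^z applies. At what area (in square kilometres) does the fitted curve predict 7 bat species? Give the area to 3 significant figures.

z = ln(5/3) / ln(11.1/1.57) = 0.5108 / 1.9559 = 0.2612
c = 3 / 1.57^0.2612 = 3 / 1.125 = 2.667
A = (7/2.667)^(1/0.2612) ⇒ ln A = ln(2.625)/0.2612 = 3.6952
A = e^3.6952 ≈ 40.26 square kilometres

40.3 square kilometres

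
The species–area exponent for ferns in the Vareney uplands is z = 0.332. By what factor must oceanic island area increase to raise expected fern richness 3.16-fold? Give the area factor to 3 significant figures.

(A₂/A₁)^0.332 = 3.16, so A₂/A₁ = 3.16^(1/0.332) = 3.16^3.012
ln(A₂/A₁) = ln 3.16 / 0.332 = 1.1506 / 0.332 = 3.4656
A₂/A₁ = e^3.4656 ≈ 31.99

32.0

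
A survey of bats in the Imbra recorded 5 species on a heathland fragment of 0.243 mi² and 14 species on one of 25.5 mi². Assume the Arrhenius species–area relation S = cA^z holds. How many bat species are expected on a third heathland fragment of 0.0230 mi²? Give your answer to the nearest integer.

z = ln(14/5) / ln(25.5/0.243) = 1.0296 / 4.6534 = 0.2213
c = 5 / 0.243^0.2213 = 5 / 0.7312 = 6.838
S₃ = 6.838 × 0.023^0.2213 = 6.838 × 0.434 ≈ 2.968

3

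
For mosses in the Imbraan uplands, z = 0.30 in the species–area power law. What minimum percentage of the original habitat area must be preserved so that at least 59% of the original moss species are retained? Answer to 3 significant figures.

Need (A_new/A_old)^0.3 = 0.59, so A_new/A_old = 0.59^(1/0.3) = 0.59^3.333
ln(A_new/A_old) = ln 0.59 / 0.3 = -0.5276 / 0.3 = -1.7588
A_new/A_old = e^-1.7588 ≈ 0.1723

17.2%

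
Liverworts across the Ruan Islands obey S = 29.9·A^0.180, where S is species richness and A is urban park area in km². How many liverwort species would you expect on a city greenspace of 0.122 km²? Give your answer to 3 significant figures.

S = 29.9 × 0.122^0.18 = 29.9 × 0.6848 ≈ 20.47

20.5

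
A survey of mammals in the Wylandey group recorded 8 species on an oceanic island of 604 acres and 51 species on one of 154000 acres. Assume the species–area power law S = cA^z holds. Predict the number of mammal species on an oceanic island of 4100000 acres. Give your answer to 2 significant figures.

z = ln(51/8) / ln(154000/604) = 1.8524 / 5.5411 = 0.3343
c = 8 / 604^0.3343 = 8 / 8.505 = 0.9406
S₃ = 0.9406 × 4100000^0.3343 = 0.9406 × 162.4 ≈ 152.8

150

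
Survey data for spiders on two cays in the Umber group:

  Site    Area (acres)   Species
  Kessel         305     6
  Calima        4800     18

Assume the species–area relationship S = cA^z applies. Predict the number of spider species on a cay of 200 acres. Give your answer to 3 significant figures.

z = ln(18/6) / ln(4800/305) = 1.0986 / 2.7561 = 0.3986
c = 6 / 305^0.3986 = 6 / 9.779 = 0.6136
S₃ = 0.6136 × 200^0.3986 = 0.6136 × 8.265 ≈ 5.071

5.07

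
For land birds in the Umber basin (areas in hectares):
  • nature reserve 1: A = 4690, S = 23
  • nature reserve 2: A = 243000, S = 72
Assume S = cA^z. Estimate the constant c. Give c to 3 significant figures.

2.00

z = ln(S₂/S₁) / ln(A₂/A₁) = ln(72/23) / ln(243000/4690) = 1.1412 / 3.9476 = 0.2891
c = S₁ / A₁^z = 23 / 4690^0.2891 = 23 / 11.51 = 1.997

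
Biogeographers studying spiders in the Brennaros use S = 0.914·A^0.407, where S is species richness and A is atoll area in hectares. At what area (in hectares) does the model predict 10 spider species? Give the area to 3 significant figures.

357 hectares

10 = 0.914 × A^0.407  ⇒  A^0.407 = 10/0.914 = 10.94
ln A = ln(10.94) / 0.407 = 2.3925 / 0.407 = 5.8784
A = e^5.8784 ≈ 357.2 hectares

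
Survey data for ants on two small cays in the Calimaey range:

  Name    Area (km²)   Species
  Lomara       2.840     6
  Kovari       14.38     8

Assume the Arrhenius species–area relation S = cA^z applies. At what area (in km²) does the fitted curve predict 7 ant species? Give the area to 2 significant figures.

z = ln(8/6) / ln(14.38/2.84) = 0.2877 / 1.6220 = 0.1774
c = 6 / 2.84^0.1774 = 6 / 1.203 = 4.986
A = (7/4.986)^(1/0.1774) ⇒ ln A = ln(1.404)/0.1774 = 1.9129
A = e^1.9129 ≈ 6.773 km²

6.8 km²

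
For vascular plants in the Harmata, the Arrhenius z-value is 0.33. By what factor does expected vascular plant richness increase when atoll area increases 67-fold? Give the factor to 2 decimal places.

4.01

S₂/S₁ = (A₂/A₁)^z = 67^0.33
ln(S₂/S₁) = 0.33 × ln 67 = 0.33 × 4.2047 = 1.3875
S₂/S₁ = e^1.3875 ≈ 4.005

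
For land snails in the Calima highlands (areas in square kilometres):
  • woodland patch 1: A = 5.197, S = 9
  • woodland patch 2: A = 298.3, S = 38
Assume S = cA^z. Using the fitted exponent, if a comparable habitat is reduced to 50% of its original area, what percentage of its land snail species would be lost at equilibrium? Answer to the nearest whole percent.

22%

z = ln(38/9) / ln(298.3/5.197) = 1.4404 / 4.0500 = 0.3556
S_new/S_old = (A_new/A_old)^z = 0.5^0.3556 = exp(0.3556 × -0.6931) = 0.7815
Fraction lost = 1 − 0.7815 = 0.2185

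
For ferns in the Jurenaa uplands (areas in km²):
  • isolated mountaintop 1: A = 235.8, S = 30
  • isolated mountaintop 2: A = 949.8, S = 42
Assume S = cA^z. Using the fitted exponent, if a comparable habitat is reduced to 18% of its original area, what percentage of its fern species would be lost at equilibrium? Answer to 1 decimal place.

33.9%

z = ln(42/30) / ln(949.8/235.8) = 0.3365 / 1.3933 = 0.2415
S_new/S_old = (A_new/A_old)^z = 0.18^0.2415 = exp(0.2415 × -1.7148) = 0.6609
Fraction lost = 1 − 0.6609 = 0.3391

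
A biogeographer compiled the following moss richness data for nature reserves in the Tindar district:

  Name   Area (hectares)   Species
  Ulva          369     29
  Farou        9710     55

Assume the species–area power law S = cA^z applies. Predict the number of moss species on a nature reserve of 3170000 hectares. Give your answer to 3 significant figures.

171

z = ln(55/29) / ln(9710/369) = 0.6400 / 3.2701 = 0.1957
c = 29 / 369^0.1957 = 29 / 3.18 = 9.12
S₃ = 9.12 × 3170000^0.1957 = 9.12 × 18.72 ≈ 170.8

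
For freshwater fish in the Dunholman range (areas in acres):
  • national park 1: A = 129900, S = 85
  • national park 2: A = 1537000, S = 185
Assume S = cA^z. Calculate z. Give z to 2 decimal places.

0.31

Taking logs: ln S = ln c + z ln A, so z = (ln S₂ − ln S₁)/(ln A₂ − ln A₁).
z = ln(185/85) / ln(1537000/129900) = ln(2.176) / ln(11.83) = 0.7777 / 2.4708 = 0.3148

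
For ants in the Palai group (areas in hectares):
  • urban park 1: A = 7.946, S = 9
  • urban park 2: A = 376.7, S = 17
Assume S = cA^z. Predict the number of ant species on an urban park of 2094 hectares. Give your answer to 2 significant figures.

23

z = ln(17/9) / ln(376.7/7.946) = 0.6360 / 3.8588 = 0.1648
c = 9 / 7.946^0.1648 = 9 / 1.407 = 6.396
S₃ = 6.396 × 2094^0.1648 = 6.396 × 3.527 ≈ 22.55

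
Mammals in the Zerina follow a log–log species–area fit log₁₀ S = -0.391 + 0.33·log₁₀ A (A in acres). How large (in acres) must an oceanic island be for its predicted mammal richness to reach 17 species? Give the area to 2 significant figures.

17 = 0.4064 × A^0.33  ⇒  A^0.33 = 17/0.4064 = 41.83
ln A = ln(41.83) / 0.33 = 3.7335 / 0.33 = 11.3137
A = e^11.3137 ≈ 81937 acres

82000 acres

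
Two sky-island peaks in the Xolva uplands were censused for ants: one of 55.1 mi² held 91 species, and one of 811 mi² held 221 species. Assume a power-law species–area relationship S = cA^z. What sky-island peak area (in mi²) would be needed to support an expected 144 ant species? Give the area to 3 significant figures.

221 mi²

z = ln(221/91) / ln(811/55.1) = 0.8873 / 2.6891 = 0.3300
c = 91 / 55.1^0.3300 = 91 / 3.754 = 24.24
A = (144/24.24)^(1/0.3300) ⇒ ln A = ln(5.941)/0.3300 = 5.4001
A = e^5.4001 ≈ 221.4 mi²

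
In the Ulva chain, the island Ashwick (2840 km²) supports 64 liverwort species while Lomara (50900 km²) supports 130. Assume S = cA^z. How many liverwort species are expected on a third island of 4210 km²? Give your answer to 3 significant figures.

70.5

z = ln(130/64) / ln(50900/2840) = 0.7087 / 2.8861 = 0.2455
c = 64 / 2840^0.2455 = 64 / 7.046 = 9.083
S₃ = 9.083 × 4210^0.2455 = 9.083 × 7.761 ≈ 70.5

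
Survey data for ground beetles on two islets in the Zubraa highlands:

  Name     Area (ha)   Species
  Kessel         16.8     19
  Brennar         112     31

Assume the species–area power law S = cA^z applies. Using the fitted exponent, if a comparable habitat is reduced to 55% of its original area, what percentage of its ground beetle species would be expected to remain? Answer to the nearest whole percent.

86%

z = ln(31/19) / ln(112/16.8) = 0.4895 / 1.8971 = 0.2580
S_new/S_old = (A_new/A_old)^z = 0.55^0.2580 = exp(0.2580 × -0.5978) = 0.857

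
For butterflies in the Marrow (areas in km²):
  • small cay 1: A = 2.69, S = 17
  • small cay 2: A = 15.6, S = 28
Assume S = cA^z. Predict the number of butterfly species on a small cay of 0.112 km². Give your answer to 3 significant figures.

6.90

z = ln(28/17) / ln(15.6/2.69) = 0.4990 / 1.7577 = 0.2839
c = 17 / 2.69^0.2839 = 17 / 1.324 = 12.84
S₃ = 12.84 × 0.112^0.2839 = 12.84 × 0.5371 ≈ 6.895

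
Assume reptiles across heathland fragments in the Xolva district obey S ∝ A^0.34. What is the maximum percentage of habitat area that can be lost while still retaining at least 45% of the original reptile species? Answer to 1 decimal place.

Need (A_new/A_old)^0.34 = 0.45, so A_new/A_old = 0.45^(1/0.34) = 0.45^2.941
ln(A_new/A_old) = ln 0.45 / 0.34 = -0.7985 / 0.34 = -2.3486
A_new/A_old = e^-2.3486 ≈ 0.09551
Fraction that can be lost = 1 − 0.09551 = 0.9045

90.4%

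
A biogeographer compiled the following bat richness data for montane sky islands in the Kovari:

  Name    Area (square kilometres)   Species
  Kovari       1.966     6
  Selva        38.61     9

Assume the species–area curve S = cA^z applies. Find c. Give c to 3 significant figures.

z = ln(S₂/S₁) / ln(A₂/A₁) = ln(9/6) / ln(38.61/1.966) = 0.4055 / 2.9775 = 0.1362
c = S₁ / A₁^z = 6 / 1.966^0.1362 = 6 / 1.096 = 5.472

5.47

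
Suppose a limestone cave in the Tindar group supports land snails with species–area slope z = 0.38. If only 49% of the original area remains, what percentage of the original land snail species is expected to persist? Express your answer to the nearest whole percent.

S_new/S_old = (A_new/A_old)^z = 0.49^0.38
= exp(0.38 × ln 0.49) = exp(0.38 × -0.7133) = exp(-0.2711) ≈ 0.7626

76%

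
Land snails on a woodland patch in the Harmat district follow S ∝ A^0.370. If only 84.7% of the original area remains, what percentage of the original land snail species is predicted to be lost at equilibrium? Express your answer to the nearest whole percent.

S_new/S_old = (A_new/A_old)^z = 0.847^0.37
= exp(0.37 × ln 0.847) = exp(0.37 × -0.1661) = exp(-0.0614) ≈ 0.9404
Fraction lost = 1 − 0.9404 = 0.05959

6%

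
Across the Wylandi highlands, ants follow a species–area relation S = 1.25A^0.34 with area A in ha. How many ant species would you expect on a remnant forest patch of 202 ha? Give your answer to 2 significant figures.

7.6

S = 1.25 × 202^0.34
ln S = ln 1.25 + 0.34 × ln 202 = 0.2231 + 0.34 × 5.3083 = 2.0280
S = e^2.0280 ≈ 7.599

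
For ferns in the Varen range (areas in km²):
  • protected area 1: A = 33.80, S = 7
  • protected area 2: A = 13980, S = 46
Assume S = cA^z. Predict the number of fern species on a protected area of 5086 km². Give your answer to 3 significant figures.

33.5

z = ln(46/7) / ln(13980/33.8) = 1.8827 / 6.0249 = 0.3125
c = 7 / 33.8^0.3125 = 7 / 3.004 = 2.33
S₃ = 2.33 × 5086^0.3125 = 2.33 × 14.39 ≈ 33.54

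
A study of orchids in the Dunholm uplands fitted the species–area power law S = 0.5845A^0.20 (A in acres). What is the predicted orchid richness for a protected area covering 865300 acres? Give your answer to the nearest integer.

9 species

S = 0.5845 × 865300^0.2
ln S = ln 0.5845 + 0.2 × ln 865300 = -0.5370 + 0.2 × 13.6708 = 2.1972
S = e^2.1972 ≈ 8.999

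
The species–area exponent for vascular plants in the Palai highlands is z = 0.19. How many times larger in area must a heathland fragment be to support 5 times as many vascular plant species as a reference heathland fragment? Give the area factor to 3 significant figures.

(A₂/A₁)^0.19 = 5, so A₂/A₁ = 5^(1/0.19) = 5^5.263
ln(A₂/A₁) = ln 5 / 0.19 = 1.6094 / 0.19 = 8.4707
A₂/A₁ = e^8.4707 ≈ 4773

4770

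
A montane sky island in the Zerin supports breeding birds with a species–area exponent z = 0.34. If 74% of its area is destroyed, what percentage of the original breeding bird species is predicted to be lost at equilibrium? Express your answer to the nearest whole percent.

37%

S_new/S_old = (A_new/A_old)^z = 0.26^0.34
= exp(0.34 × ln 0.26) = exp(0.34 × -1.3471) = exp(-0.4580) ≈ 0.6325
Fraction lost = 1 − 0.6325 = 0.3675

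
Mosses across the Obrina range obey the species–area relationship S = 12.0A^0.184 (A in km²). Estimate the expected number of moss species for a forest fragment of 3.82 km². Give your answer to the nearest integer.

S = 12 × 3.82^0.184 = 12 × 1.28 ≈ 15.36

15 species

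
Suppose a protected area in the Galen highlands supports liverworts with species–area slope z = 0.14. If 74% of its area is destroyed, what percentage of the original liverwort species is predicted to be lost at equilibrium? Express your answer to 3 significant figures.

S_new/S_old = (A_new/A_old)^z = 0.26^0.14
= exp(0.14 × ln 0.26) = exp(0.14 × -1.3471) = exp(-0.1886) ≈ 0.8281
Fraction lost = 1 − 0.8281 = 0.1719

17.2%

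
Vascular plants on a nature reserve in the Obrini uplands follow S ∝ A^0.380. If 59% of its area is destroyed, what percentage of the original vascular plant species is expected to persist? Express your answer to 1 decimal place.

71.3%

S_new/S_old = (A_new/A_old)^z = 0.41^0.38
= exp(0.38 × ln 0.41) = exp(0.38 × -0.8916) = exp(-0.3388) ≈ 0.7126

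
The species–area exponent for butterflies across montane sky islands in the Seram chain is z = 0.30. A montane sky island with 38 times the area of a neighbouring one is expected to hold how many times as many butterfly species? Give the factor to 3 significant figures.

2.98

S₂/S₁ = (A₂/A₁)^z = 38^0.3
ln(S₂/S₁) = 0.3 × ln 38 = 0.3 × 3.6376 = 1.0913
S₂/S₁ = e^1.0913 ≈ 2.978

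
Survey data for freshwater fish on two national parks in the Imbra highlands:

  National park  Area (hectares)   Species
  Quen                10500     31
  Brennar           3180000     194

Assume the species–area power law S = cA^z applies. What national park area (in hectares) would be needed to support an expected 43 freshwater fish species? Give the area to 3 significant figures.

29100 hectares

z = ln(194/31) / ln(3180000/10500) = 1.8339 / 5.7133 = 0.3210
c = 31 / 10500^0.3210 = 31 / 19.53 = 1.587
A = (43/1.587)^(1/0.3210) ⇒ ln A = ln(27.09)/0.3210 = 10.2785
A = e^10.2785 ≈ 29101 hectares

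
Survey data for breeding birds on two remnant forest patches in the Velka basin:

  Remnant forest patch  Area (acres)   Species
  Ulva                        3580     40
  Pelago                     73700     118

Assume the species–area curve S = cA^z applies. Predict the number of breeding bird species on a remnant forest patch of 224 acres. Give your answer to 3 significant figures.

14.8

z = ln(118/40) / ln(73700/3580) = 1.0818 / 3.0246 = 0.3577
c = 40 / 3580^0.3577 = 40 / 18.67 = 2.143
S₃ = 2.143 × 224^0.3577 = 2.143 × 6.928 ≈ 14.84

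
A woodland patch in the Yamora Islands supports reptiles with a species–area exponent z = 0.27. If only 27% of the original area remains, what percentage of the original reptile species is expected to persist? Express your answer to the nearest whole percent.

70%

S_new/S_old = (A_new/A_old)^z = 0.27^0.27
= exp(0.27 × ln 0.27) = exp(0.27 × -1.3093) = exp(-0.3535) ≈ 0.7022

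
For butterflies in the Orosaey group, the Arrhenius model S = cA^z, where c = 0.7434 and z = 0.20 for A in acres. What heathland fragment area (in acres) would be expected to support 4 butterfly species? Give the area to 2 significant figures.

4500 acres

4 = 0.7434 × A^0.2  ⇒  A^0.2 = 4/0.7434 = 5.381
ln A = ln(5.381) / 0.2 = 1.6828 / 0.2 = 8.4141
A = e^8.4141 ≈ 4510 acres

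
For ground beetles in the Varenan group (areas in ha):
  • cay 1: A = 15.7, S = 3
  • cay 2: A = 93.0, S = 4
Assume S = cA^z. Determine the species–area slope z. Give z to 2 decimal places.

0.16

Taking logs: ln S = ln c + z ln A, so z = (ln S₂ − ln S₁)/(ln A₂ − ln A₁).
z = ln(4/3) / ln(93/15.7) = ln(1.333) / ln(5.924) = 0.2877 / 1.7789 = 0.1617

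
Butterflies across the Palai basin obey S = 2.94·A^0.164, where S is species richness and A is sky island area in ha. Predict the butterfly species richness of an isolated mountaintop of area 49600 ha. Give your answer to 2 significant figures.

17

S = 2.94 × 49600^0.164 = 2.94 × 5.889 ≈ 17.31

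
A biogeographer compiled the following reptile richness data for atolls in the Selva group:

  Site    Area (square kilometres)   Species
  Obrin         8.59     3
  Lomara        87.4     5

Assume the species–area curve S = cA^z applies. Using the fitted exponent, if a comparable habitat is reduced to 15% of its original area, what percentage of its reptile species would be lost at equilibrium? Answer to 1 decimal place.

34.1%

z = ln(5/3) / ln(87.4/8.59) = 0.5108 / 2.3199 = 0.2202
S_new/S_old = (A_new/A_old)^z = 0.15^0.2202 = exp(0.2202 × -1.8971) = 0.6585
Fraction lost = 1 − 0.6585 = 0.3415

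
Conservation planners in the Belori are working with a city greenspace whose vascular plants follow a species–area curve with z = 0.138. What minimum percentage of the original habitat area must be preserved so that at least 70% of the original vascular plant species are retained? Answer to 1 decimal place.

Need (A_new/A_old)^0.138 = 0.7, so A_new/A_old = 0.7^(1/0.138) = 0.7^7.246
ln(A_new/A_old) = ln 0.7 / 0.138 = -0.3567 / 0.138 = -2.5846
A_new/A_old = e^-2.5846 ≈ 0.07543

7.5%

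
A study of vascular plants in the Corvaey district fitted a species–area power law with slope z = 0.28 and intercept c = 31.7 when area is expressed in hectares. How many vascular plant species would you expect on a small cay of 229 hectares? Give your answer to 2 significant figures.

150

S = 31.7 × 229^0.28 = 31.7 × 4.579 ≈ 145.1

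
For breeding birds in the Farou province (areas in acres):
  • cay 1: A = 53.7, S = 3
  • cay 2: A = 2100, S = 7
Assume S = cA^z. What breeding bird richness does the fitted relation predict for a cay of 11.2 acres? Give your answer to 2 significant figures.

z = ln(7/3) / ln(2100/53.7) = 0.8473 / 3.6663 = 0.2311
c = 3 / 53.7^0.2311 = 3 / 2.511 = 1.195
S₃ = 1.195 × 11.2^0.2311 = 1.195 × 1.748 ≈ 2.088

2.1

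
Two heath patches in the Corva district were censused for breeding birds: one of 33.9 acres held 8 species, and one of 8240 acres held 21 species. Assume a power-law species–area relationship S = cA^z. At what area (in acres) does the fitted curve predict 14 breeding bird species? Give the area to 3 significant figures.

z = ln(21/8) / ln(8240/33.9) = 0.9651 / 5.4933 = 0.1757
c = 8 / 33.9^0.1757 = 8 / 1.857 = 4.308
A = (14/4.308)^(1/0.1757) ⇒ ln A = ln(3.25)/0.1757 = 6.7088
A = e^6.7088 ≈ 819.6 acres

820 acres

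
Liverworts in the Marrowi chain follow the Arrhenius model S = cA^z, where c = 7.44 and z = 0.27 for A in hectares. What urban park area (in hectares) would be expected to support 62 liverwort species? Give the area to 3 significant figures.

2570 hectares

62 = 7.44 × A^0.27  ⇒  A^0.27 = 62/7.44 = 8.333
ln A = ln(8.333) / 0.27 = 2.1203 / 0.27 = 7.8528
A = e^7.8528 ≈ 2573 hectares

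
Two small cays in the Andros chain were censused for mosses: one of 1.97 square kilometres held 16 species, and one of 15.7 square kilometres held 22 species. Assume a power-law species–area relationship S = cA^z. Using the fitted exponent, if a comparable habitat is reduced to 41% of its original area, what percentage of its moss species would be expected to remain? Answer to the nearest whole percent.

87%

z = ln(22/16) / ln(15.7/1.97) = 0.3185 / 2.0756 = 0.1534
S_new/S_old = (A_new/A_old)^z = 0.41^0.1534 = exp(0.1534 × -0.8916) = 0.8722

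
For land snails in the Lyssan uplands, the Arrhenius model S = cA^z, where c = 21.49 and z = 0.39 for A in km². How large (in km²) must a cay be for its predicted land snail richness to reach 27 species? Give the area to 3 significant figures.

1.80 km²

27 = 21.49 × A^0.39  ⇒  A^0.39 = 27/21.49 = 1.256
ln A = ln(1.256) / 0.39 = 0.2282 / 0.39 = 0.5853
A = e^0.5853 ≈ 1.795 km²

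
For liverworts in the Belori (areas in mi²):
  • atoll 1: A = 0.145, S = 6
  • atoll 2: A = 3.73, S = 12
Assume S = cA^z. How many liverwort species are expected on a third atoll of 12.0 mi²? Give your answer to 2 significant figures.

z = ln(12/6) / ln(3.73/0.145) = 0.6931 / 3.2474 = 0.2134
c = 6 / 0.145^0.2134 = 6 / 0.6622 = 9.061
S₃ = 9.061 × 12^0.2134 = 9.061 × 1.7 ≈ 15.4

15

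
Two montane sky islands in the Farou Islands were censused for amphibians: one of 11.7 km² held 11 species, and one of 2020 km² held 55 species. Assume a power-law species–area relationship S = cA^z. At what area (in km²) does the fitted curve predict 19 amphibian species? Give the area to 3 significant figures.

z = ln(55/11) / ln(2020/11.7) = 1.6094 / 5.1513 = 0.3124
c = 11 / 11.7^0.3124 = 11 / 2.156 = 5.101
A = (19/5.101)^(1/0.3124) ⇒ ln A = ln(3.725)/0.3124 = 4.2089
A = e^4.2089 ≈ 67.28 km²

67.3 km²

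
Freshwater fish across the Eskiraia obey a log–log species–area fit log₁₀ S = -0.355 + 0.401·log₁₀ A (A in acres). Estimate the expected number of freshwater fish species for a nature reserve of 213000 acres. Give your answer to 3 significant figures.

S = 0.4416 × 213000^0.401 = 0.4416 × 137 ≈ 60.49

60.5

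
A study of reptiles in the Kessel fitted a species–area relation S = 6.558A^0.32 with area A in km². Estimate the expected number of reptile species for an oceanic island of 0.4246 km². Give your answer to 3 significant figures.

4.99

S = 6.558 × 0.4246^0.32
ln S = ln 6.558 + 0.32 × ln 0.4246 = 1.8807 + 0.32 × -0.8566 = 1.6066
S = e^1.6066 ≈ 4.986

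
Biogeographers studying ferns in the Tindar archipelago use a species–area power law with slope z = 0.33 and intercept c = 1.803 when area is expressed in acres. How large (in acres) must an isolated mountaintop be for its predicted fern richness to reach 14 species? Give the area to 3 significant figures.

498 acres

14 = 1.803 × A^0.33  ⇒  A^0.33 = 14/1.803 = 7.765
ln A = ln(7.765) / 0.33 = 2.0496 / 0.33 = 6.2109
A = e^6.2109 ≈ 498.2 acres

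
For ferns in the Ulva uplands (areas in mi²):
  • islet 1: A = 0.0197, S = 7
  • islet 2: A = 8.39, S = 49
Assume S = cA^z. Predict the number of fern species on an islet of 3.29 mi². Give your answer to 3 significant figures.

36.3

z = ln(49/7) / ln(8.39/0.0197) = 1.9459 / 6.0542 = 0.3214
c = 7 / 0.0197^0.3214 = 7 / 0.283 = 24.73
S₃ = 24.73 × 3.29^0.3214 = 24.73 × 1.466 ≈ 36.27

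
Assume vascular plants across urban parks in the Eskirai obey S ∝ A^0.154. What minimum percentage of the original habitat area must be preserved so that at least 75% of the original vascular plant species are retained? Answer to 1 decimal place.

Need (A_new/A_old)^0.154 = 0.75, so A_new/A_old = 0.75^(1/0.154) = 0.75^6.494
ln(A_new/A_old) = ln 0.75 / 0.154 = -0.2877 / 0.154 = -1.8681
A_new/A_old = e^-1.8681 ≈ 0.1544

15.4%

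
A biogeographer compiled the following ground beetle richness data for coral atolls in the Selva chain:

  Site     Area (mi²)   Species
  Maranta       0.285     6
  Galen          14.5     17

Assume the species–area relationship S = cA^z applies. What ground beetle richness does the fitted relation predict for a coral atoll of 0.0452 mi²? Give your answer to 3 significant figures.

z = ln(17/6) / ln(14.5/0.285) = 1.0415 / 3.9294 = 0.2650
c = 6 / 0.285^0.2650 = 6 / 0.717 = 8.368
S₃ = 8.368 × 0.0452^0.2650 = 8.368 × 0.4401 ≈ 3.683

3.68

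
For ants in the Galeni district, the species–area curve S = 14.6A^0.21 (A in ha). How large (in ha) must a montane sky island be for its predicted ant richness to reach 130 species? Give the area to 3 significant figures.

130 = 14.6 × A^0.21  ⇒  A^0.21 = 130/14.6 = 8.904
ln A = ln(8.904) / 0.21 = 2.1865 / 0.21 = 10.4120
A = e^10.4120 ≈ 33255 ha

33300 ha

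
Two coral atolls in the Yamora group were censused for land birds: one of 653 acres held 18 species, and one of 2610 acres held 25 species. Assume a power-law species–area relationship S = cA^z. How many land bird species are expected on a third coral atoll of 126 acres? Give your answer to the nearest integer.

12

z = ln(25/18) / ln(2610/653) = 0.3285 / 1.3855 = 0.2371
c = 18 / 653^0.2371 = 18 / 4.65 = 3.871
S₃ = 3.871 × 126^0.2371 = 3.871 × 3.148 ≈ 12.19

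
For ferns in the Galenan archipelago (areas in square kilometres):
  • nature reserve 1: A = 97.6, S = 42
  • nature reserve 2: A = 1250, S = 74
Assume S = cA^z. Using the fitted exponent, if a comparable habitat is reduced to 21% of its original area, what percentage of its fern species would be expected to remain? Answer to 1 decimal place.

70.7%

z = ln(74/42) / ln(1250/97.6) = 0.5664 / 2.5500 = 0.2221
S_new/S_old = (A_new/A_old)^z = 0.21^0.2221 = exp(0.2221 × -1.5606) = 0.7071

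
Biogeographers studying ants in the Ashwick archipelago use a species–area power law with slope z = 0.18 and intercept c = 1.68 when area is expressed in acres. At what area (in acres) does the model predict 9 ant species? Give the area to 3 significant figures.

11200 acres

9 = 1.68 × A^0.18  ⇒  A^0.18 = 9/1.68 = 5.357
ln A = ln(5.357) / 0.18 = 1.6784 / 0.18 = 9.3246
A = e^9.3246 ≈ 11211 acres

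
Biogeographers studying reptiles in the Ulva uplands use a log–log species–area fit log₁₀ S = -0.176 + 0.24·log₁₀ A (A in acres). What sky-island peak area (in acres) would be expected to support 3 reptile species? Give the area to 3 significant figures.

3 = 0.6668 × A^0.24  ⇒  A^0.24 = 3/0.6668 = 4.499
ln A = ln(4.499) / 0.24 = 1.5039 / 0.24 = 6.2661
A = e^6.2661 ≈ 526.4 acres

526 acres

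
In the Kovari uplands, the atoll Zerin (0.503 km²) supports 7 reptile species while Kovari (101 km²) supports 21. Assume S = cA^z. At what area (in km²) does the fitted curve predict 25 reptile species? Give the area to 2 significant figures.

230 km²

z = ln(21/7) / ln(101/0.503) = 1.0986 / 5.3023 = 0.2072
c = 7 / 0.503^0.2072 = 7 / 0.8673 = 8.071
A = (25/8.071)^(1/0.2072) ⇒ ln A = ln(3.097)/0.2072 = 5.4566
A = e^5.4566 ≈ 234.3 km²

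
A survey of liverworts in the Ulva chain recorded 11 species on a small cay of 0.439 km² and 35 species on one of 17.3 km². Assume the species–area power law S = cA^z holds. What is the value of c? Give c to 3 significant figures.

14.3

z = ln(S₂/S₁) / ln(A₂/A₁) = ln(35/11) / ln(17.3/0.439) = 1.1575 / 3.6740 = 0.3150
c = S₁ / A₁^z = 11 / 0.439^0.3150 = 11 / 0.7715 = 14.26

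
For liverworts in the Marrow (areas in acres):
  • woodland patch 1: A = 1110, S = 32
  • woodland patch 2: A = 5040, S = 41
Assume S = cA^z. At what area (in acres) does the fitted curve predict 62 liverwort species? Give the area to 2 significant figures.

63000 acres

z = ln(41/32) / ln(5040/1110) = 0.2478 / 1.5130 = 0.1638
c = 32 / 1110^0.1638 = 32 / 3.154 = 10.15
A = (62/10.15)^(1/0.1638) ⇒ ln A = ln(6.11)/0.1638 = 11.0500
A = e^11.0500 ≈ 62942 acres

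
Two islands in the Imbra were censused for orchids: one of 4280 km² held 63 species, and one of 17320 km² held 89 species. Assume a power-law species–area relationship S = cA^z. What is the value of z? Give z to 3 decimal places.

Taking logs: ln S = ln c + z ln A, so z = (ln S₂ − ln S₁)/(ln A₂ − ln A₁).
z = ln(89/63) / ln(17320/4280) = ln(1.413) / ln(4.047) = 0.3455 / 1.3979 = 0.2472

0.247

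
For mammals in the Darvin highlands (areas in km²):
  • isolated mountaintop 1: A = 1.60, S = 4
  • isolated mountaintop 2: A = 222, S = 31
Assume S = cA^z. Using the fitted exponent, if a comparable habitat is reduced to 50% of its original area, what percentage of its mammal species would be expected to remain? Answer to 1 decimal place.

z = ln(31/4) / ln(222/1.6) = 2.0477 / 4.9327 = 0.4151
S_new/S_old = (A_new/A_old)^z = 0.5^0.4151 = exp(0.4151 × -0.6931) = 0.75

75.0%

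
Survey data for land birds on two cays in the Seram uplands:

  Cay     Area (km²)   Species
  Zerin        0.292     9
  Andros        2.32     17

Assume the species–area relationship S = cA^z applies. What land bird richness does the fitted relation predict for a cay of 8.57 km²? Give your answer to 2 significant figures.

25

z = ln(17/9) / ln(2.32/0.292) = 0.6360 / 2.0726 = 0.3069
c = 9 / 0.292^0.3069 = 9 / 0.6854 = 13.13
S₃ = 13.13 × 8.57^0.3069 = 13.13 × 1.933 ≈ 25.39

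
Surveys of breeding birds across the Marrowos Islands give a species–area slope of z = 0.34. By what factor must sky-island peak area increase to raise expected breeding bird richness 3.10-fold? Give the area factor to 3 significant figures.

27.9

(A₂/A₁)^0.34 = 3.1, so A₂/A₁ = 3.1^(1/0.34) = 3.1^2.941
ln(A₂/A₁) = ln 3.1 / 0.34 = 1.1314 / 0.34 = 3.3277
A₂/A₁ = e^3.3277 ≈ 27.87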